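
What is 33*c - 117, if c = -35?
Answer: -1272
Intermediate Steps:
33*c - 117 = 33*(-35) - 117 = -1155 - 117 = -1272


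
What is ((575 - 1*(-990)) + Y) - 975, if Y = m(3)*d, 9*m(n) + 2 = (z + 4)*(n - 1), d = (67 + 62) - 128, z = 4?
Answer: 5324/9 ≈ 591.56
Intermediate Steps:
d = 1 (d = 129 - 128 = 1)
m(n) = -10/9 + 8*n/9 (m(n) = -2/9 + ((4 + 4)*(n - 1))/9 = -2/9 + (8*(-1 + n))/9 = -2/9 + (-8 + 8*n)/9 = -2/9 + (-8/9 + 8*n/9) = -10/9 + 8*n/9)
Y = 14/9 (Y = (-10/9 + (8/9)*3)*1 = (-10/9 + 8/3)*1 = (14/9)*1 = 14/9 ≈ 1.5556)
((575 - 1*(-990)) + Y) - 975 = ((575 - 1*(-990)) + 14/9) - 975 = ((575 + 990) + 14/9) - 975 = (1565 + 14/9) - 975 = 14099/9 - 975 = 5324/9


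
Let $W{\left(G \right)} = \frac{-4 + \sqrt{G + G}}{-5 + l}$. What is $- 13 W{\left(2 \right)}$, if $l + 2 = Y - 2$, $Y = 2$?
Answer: $- \frac{26}{7} \approx -3.7143$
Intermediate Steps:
$l = -2$ ($l = -2 + \left(2 - 2\right) = -2 + 0 = -2$)
$W{\left(G \right)} = \frac{4}{7} - \frac{\sqrt{2} \sqrt{G}}{7}$ ($W{\left(G \right)} = \frac{-4 + \sqrt{G + G}}{-5 - 2} = \frac{-4 + \sqrt{2 G}}{-7} = \left(-4 + \sqrt{2} \sqrt{G}\right) \left(- \frac{1}{7}\right) = \frac{4}{7} - \frac{\sqrt{2} \sqrt{G}}{7}$)
$- 13 W{\left(2 \right)} = - 13 \left(\frac{4}{7} - \frac{\sqrt{2} \sqrt{2}}{7}\right) = - 13 \left(\frac{4}{7} - \frac{2}{7}\right) = \left(-13\right) \frac{2}{7} = - \frac{26}{7}$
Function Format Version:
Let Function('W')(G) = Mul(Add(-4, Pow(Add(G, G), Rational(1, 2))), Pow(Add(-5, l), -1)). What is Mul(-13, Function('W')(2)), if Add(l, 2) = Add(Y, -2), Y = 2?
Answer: Rational(-26, 7) ≈ -3.7143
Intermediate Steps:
l = -2 (l = Add(-2, Add(2, -2)) = Add(-2, 0) = -2)
Function('W')(G) = Add(Rational(4, 7), Mul(Rational(-1, 7), Pow(2, Rational(1, 2)), Pow(G, Rational(1, 2)))) (Function('W')(G) = Mul(Add(-4, Pow(Add(G, G), Rational(1, 2))), Pow(Add(-5, -2), -1)) = Mul(Add(-4, Pow(Mul(2, G), Rational(1, 2))), Pow(-7, -1)) = Mul(Add(-4, Mul(Pow(2, Rational(1, 2)), Pow(G, Rational(1, 2)))), Rational(-1, 7)) = Add(Rational(4, 7), Mul(Rational(-1, 7), Pow(2, Rational(1, 2)), Pow(G, Rational(1, 2)))))
Mul(-13, Function('W')(2)) = Mul(-13, Add(Rational(4, 7), Mul(Rational(-1, 7), Pow(2, Rational(1, 2)), Pow(2, Rational(1, 2))))) = Mul(-13, Add(Rational(4, 7), Rational(-2, 7))) = Mul(-13, Rational(2, 7)) = Rational(-26, 7)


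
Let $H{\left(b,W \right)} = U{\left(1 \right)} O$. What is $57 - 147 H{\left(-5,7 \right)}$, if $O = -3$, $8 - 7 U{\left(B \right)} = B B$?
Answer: $498$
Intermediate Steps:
$U{\left(B \right)} = \frac{8}{7} - \frac{B^{2}}{7}$ ($U{\left(B \right)} = \frac{8}{7} - \frac{B B}{7} = \frac{8}{7} - \frac{B^{2}}{7}$)
$H{\left(b,W \right)} = -3$ ($H{\left(b,W \right)} = \left(\frac{8}{7} - \frac{1^{2}}{7}\right) \left(-3\right) = \left(\frac{8}{7} - \frac{1}{7}\right) \left(-3\right) = 1 \left(-3\right) = -3$)
$57 - 147 H{\left(-5,7 \right)} = 57 - -441 = 57 + 441 = 498$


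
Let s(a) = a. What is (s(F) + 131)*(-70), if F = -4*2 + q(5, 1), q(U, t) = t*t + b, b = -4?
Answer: -8400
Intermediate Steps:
q(U, t) = -4 + t² (q(U, t) = t*t - 4 = t² - 4 = -4 + t²)
F = -11 (F = -4*2 + (-4 + 1²) = -8 + (-4 + 1) = -8 - 3 = -11)
(s(F) + 131)*(-70) = (-11 + 131)*(-70) = 120*(-70) = -8400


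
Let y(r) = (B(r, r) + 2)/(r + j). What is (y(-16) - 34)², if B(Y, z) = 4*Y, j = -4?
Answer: 95481/100 ≈ 954.81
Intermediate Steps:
y(r) = (2 + 4*r)/(-4 + r) (y(r) = (4*r + 2)/(r - 4) = (2 + 4*r)/(-4 + r))
(y(-16) - 34)² = (2*(1 + 2*(-16))/(-4 - 16) - 34)² = (2*(1 - 32)/(-20) - 34)² = (2*(-1/20)*(-31) - 34)² = (31/10 - 34)² = (-309/10)² = 95481/100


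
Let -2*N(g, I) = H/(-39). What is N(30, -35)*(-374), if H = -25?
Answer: 4675/39 ≈ 119.87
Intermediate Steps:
N(g, I) = -25/78 (N(g, I) = -(-25)/(2*(-39)) = -(-25)*(-1)/(2*39) = -½*25/39 = -25/78)
N(30, -35)*(-374) = -25/78*(-374) = 4675/39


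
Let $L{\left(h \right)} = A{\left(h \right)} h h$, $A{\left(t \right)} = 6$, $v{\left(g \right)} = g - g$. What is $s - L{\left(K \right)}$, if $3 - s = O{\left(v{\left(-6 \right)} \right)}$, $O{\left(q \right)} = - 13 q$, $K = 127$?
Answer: $-96771$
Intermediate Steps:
$v{\left(g \right)} = 0$
$s = 3$ ($s = 3 - \left(-13\right) 0 = 3 - 0 = 3 + 0 = 3$)
$L{\left(h \right)} = 6 h^{2}$ ($L{\left(h \right)} = 6 h h = 6 h^{2}$)
$s - L{\left(K \right)} = 3 - 6 \cdot 127^{2} = 3 - 6 \cdot 16129 = 3 - 96774 = -96771$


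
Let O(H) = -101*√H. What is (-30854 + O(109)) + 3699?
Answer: -27155 - 101*√109 ≈ -28209.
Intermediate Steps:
(-30854 + O(109)) + 3699 = (-30854 - 101*√109) + 3699 = -27155 - 101*√109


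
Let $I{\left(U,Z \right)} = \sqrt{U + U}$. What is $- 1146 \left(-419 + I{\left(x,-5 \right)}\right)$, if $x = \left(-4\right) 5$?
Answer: $480174 - 2292 i \sqrt{10} \approx 4.8017 \cdot 10^{5} - 7247.9 i$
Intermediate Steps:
$x = -20$
$I{\left(U,Z \right)} = \sqrt{2} \sqrt{U}$ ($I{\left(U,Z \right)} = \sqrt{2 U} = \sqrt{2} \sqrt{U}$)
$- 1146 \left(-419 + I{\left(x,-5 \right)}\right) = - 1146 \left(-419 + \sqrt{2} \sqrt{-20}\right) = - 1146 \left(-419 + \sqrt{2} \cdot 2 i \sqrt{5}\right) = - 1146 \left(-419 + 2 i \sqrt{10}\right) = 480174 - 2292 i \sqrt{10}$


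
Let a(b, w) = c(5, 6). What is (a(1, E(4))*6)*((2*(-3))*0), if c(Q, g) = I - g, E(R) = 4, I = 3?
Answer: 0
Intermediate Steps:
c(Q, g) = 3 - g
a(b, w) = -3 (a(b, w) = 3 - 1*6 = 3 - 6 = -3)
(a(1, E(4))*6)*((2*(-3))*0) = (-3*6)*((2*(-3))*0) = -(-108)*0 = -18*0 = 0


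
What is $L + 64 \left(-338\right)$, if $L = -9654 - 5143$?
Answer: $-36429$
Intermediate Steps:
$L = -14797$ ($L = -9654 - 5143 = -14797$)
$L + 64 \left(-338\right) = -14797 + 64 \left(-338\right) = -14797 - 21632 = -36429$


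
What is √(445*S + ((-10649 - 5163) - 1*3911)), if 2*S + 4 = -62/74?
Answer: I*√113897618/74 ≈ 144.22*I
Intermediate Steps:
S = -179/74 (S = -2 + (-62/74)/2 = -2 + (-62*1/74)/2 = -2 + (½)*(-31/37) = -2 - 31/74 = -179/74 ≈ -2.4189)
√(445*S + ((-10649 - 5163) - 1*3911)) = √(445*(-179/74) + ((-10649 - 5163) - 1*3911)) = √(-79655/74 + (-15812 - 3911)) = √(-79655/74 - 19723) = √(-1539157/74) = I*√113897618/74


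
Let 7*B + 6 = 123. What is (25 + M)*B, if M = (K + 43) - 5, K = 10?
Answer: 8541/7 ≈ 1220.1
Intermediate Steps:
B = 117/7 (B = -6/7 + (⅐)*123 = -6/7 + 123/7 = 117/7 ≈ 16.714)
M = 48 (M = (10 + 43) - 5 = 53 - 5 = 48)
(25 + M)*B = (25 + 48)*(117/7) = 73*(117/7) = 8541/7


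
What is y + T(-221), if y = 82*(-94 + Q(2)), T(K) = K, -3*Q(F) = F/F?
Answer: -23869/3 ≈ -7956.3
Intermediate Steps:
Q(F) = -1/3 (Q(F) = -F/(3*F) = -1/3*1 = -1/3)
y = -23206/3 (y = 82*(-94 - 1/3) = 82*(-283/3) = -23206/3 ≈ -7735.3)
y + T(-221) = -23206/3 - 221 = -23869/3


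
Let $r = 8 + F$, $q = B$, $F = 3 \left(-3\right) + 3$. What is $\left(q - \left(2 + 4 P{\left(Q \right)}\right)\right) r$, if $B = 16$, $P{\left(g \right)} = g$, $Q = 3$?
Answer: $4$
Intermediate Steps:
$F = -6$ ($F = -9 + 3 = -6$)
$q = 16$
$r = 2$ ($r = 8 - 6 = 2$)
$\left(q - \left(2 + 4 P{\left(Q \right)}\right)\right) r = \left(16 - 14\right) 2 = 2 \cdot 2 = 4$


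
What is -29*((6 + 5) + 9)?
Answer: -580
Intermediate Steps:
-29*((6 + 5) + 9) = -29*(11 + 9) = -29*20 = -580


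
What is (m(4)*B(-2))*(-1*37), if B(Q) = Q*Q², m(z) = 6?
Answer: 1776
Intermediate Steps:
B(Q) = Q³
(m(4)*B(-2))*(-1*37) = (6*(-2)³)*(-1*37) = (6*(-8))*(-37) = -48*(-37) = 1776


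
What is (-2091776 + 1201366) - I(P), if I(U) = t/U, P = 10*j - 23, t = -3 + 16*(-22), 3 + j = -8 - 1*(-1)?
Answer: -109520785/123 ≈ -8.9041e+5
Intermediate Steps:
j = -10 (j = -3 + (-8 - 1*(-1)) = -3 + (-8 + 1) = -3 - 7 = -10)
t = -355 (t = -3 - 352 = -355)
P = -123 (P = 10*(-10) - 23 = -100 - 23 = -123)
I(U) = -355/U
(-2091776 + 1201366) - I(P) = (-2091776 + 1201366) - (-355)/(-123) = -890410 - (-355)*(-1)/123 = -890410 - 1*355/123 = -890410 - 355/123 = -109520785/123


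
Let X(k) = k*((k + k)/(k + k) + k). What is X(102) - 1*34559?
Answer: -24053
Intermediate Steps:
X(k) = k*(1 + k) (X(k) = k*((2*k)/((2*k)) + k) = k*((2*k)*(1/(2*k)) + k) = k*(1 + k))
X(102) - 1*34559 = 102*(1 + 102) - 1*34559 = 102*103 - 34559 = 10506 - 34559 = -24053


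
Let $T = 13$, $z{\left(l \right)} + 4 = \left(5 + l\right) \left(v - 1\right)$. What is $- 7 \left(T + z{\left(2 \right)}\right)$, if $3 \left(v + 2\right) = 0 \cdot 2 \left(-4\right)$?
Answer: $84$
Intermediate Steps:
$v = -2$ ($v = -2 + \frac{0 \cdot 2 \left(-4\right)}{3} = -2 + \frac{0 \left(-4\right)}{3} = -2 + \frac{1}{3} \cdot 0 = -2 + 0 = -2$)
$z{\left(l \right)} = -19 - 3 l$ ($z{\left(l \right)} = -4 + \left(5 + l\right) \left(-2 - 1\right) = -4 + \left(5 + l\right) \left(-3\right) = -4 - \left(15 + 3 l\right) = -19 - 3 l$)
$- 7 \left(T + z{\left(2 \right)}\right) = - 7 \left(13 - 25\right) = \left(-7\right) \left(-12\right) = 84$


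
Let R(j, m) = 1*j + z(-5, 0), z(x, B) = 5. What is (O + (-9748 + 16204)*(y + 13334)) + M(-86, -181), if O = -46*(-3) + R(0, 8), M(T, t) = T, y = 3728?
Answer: 110152329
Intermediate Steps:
R(j, m) = 5 + j (R(j, m) = 1*j + 5 = j + 5 = 5 + j)
O = 143 (O = -46*(-3) + (5 + 0) = 138 + 5 = 143)
(O + (-9748 + 16204)*(y + 13334)) + M(-86, -181) = (143 + (-9748 + 16204)*(3728 + 13334)) - 86 = (143 + 6456*17062) - 86 = (143 + 110152272) - 86 = 110152415 - 86 = 110152329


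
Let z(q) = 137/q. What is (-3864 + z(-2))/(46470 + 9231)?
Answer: -7865/111402 ≈ -0.070600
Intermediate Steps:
(-3864 + z(-2))/(46470 + 9231) = (-3864 + 137/(-2))/(46470 + 9231) = (-3864 + 137*(-1/2))/55701 = (-3864 - 137/2)*(1/55701) = -7865/2*1/55701 = -7865/111402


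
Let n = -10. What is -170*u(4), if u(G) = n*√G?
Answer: 3400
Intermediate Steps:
u(G) = -10*√G
-170*u(4) = -(-1700)*√4 = -(-1700)*2 = -170*(-20) = 3400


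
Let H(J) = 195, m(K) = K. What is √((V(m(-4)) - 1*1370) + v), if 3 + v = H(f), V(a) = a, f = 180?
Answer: I*√1182 ≈ 34.38*I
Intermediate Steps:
v = 192 (v = -3 + 195 = 192)
√((V(m(-4)) - 1*1370) + v) = √((-4 - 1*1370) + 192) = √((-4 - 1370) + 192) = √(-1374 + 192) = √(-1182) = I*√1182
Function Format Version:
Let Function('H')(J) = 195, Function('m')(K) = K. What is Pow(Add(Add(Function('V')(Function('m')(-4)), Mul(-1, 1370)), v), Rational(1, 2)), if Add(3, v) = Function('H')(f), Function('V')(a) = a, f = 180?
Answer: Mul(I, Pow(1182, Rational(1, 2))) ≈ Mul(34.380, I)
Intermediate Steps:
v = 192 (v = Add(-3, 195) = 192)
Pow(Add(Add(Function('V')(Function('m')(-4)), Mul(-1, 1370)), v), Rational(1, 2)) = Pow(Add(Add(-4, Mul(-1, 1370)), 192), Rational(1, 2)) = Pow(Add(Add(-4, -1370), 192), Rational(1, 2)) = Pow(Add(-1374, 192), Rational(1, 2)) = Pow(-1182, Rational(1, 2)) = Mul(I, Pow(1182, Rational(1, 2)))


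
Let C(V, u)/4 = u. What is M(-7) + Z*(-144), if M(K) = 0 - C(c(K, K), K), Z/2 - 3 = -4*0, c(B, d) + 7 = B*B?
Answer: -836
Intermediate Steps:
c(B, d) = -7 + B**2 (c(B, d) = -7 + B*B = -7 + B**2)
C(V, u) = 4*u
Z = 6 (Z = 6 + 2*(-4*0) = 6 + 2*0 = 6 + 0 = 6)
M(K) = -4*K (M(K) = 0 - 4*K = -4*K)
M(-7) + Z*(-144) = -4*(-7) + 6*(-144) = 28 - 864 = -836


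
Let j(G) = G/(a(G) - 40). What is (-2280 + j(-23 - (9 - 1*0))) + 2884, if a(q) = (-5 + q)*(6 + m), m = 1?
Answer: 180628/299 ≈ 604.11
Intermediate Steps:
a(q) = -35 + 7*q (a(q) = (-5 + q)*(6 + 1) = (-5 + q)*7 = -35 + 7*q)
j(G) = G/(-75 + 7*G) (j(G) = G/((-35 + 7*G) - 40) = G/(-75 + 7*G))
(-2280 + j(-23 - (9 - 1*0))) + 2884 = (-2280 + (-23 - (9 - 1*0))/(-75 + 7*(-23 - (9 - 1*0)))) + 2884 = (-2280 + (-23 - (9 + 0))/(-75 + 7*(-23 - (9 + 0)))) + 2884 = (-2280 + (-23 - 1*9)/(-75 + 7*(-23 - 1*9))) + 2884 = (-2280 + (-23 - 9)/(-75 + 7*(-23 - 9))) + 2884 = (-2280 - 32/(-75 + 7*(-32))) + 2884 = (-2280 - 32/(-75 - 224)) + 2884 = (-2280 - 32/(-299)) + 2884 = (-2280 - 32*(-1/299)) + 2884 = (-2280 + 32/299) + 2884 = -681688/299 + 2884 = 180628/299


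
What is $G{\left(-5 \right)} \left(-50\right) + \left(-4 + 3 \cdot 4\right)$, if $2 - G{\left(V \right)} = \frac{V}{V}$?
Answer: $-42$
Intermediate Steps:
$G{\left(V \right)} = 1$ ($G{\left(V \right)} = 2 - \frac{V}{V} = 2 - 1 = 1$)
$G{\left(-5 \right)} \left(-50\right) + \left(-4 + 3 \cdot 4\right) = 1 \left(-50\right) + \left(-4 + 3 \cdot 4\right) = -50 + \left(-4 + 12\right) = -50 + 8 = -42$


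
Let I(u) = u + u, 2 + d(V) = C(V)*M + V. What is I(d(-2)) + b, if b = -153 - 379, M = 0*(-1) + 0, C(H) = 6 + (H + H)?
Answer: -540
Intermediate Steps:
C(H) = 6 + 2*H
M = 0 (M = 0 + 0 = 0)
b = -532
d(V) = -2 + V (d(V) = -2 + ((6 + 2*V)*0 + V) = -2 + (0 + V) = -2 + V)
I(u) = 2*u
I(d(-2)) + b = 2*(-2 - 2) - 532 = 2*(-4) - 532 = -8 - 532 = -540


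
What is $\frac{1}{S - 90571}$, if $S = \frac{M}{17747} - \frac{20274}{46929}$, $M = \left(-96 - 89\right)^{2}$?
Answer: $- \frac{277616321}{25143572361842} \approx -1.1041 \cdot 10^{-5}$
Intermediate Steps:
$M = 34225$ ($M = \left(-185\right)^{2} = 34225$)
$S = \frac{415447449}{277616321}$ ($S = \frac{34225}{17747} - \frac{20274}{46929} = 34225 \cdot \frac{1}{17747} - \frac{6758}{15643} = \frac{34225}{17747} - \frac{6758}{15643} = \frac{415447449}{277616321} \approx 1.4965$)
$\frac{1}{S - 90571} = \frac{1}{\frac{415447449}{277616321} - 90571} = \frac{1}{- \frac{25143572361842}{277616321}} = - \frac{277616321}{25143572361842}$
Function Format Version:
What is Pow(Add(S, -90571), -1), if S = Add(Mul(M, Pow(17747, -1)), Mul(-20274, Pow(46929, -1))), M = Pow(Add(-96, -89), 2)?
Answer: Rational(-277616321, 25143572361842) ≈ -1.1041e-5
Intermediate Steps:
M = 34225 (M = Pow(-185, 2) = 34225)
S = Rational(415447449, 277616321) (S = Add(Mul(34225, Pow(17747, -1)), Mul(-20274, Pow(46929, -1))) = Add(Mul(34225, Rational(1, 17747)), Mul(-20274, Rational(1, 46929))) = Add(Rational(34225, 17747), Rational(-6758, 15643)) = Rational(415447449, 277616321) ≈ 1.4965)
Pow(Add(S, -90571), -1) = Pow(Add(Rational(415447449, 277616321), -90571), -1) = Pow(Rational(-25143572361842, 277616321), -1) = Rational(-277616321, 25143572361842)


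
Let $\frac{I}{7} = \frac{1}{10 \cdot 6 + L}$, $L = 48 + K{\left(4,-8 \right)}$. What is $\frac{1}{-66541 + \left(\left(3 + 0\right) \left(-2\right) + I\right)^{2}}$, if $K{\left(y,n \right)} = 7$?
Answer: $- \frac{13225}{879538236} \approx -1.5036 \cdot 10^{-5}$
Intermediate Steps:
$L = 55$ ($L = 48 + 7 = 55$)
$I = \frac{7}{115}$ ($I = \frac{7}{10 \cdot 6 + 55} = \frac{7}{60 + 55} = \frac{7}{115} \approx 0.06087$)
$\frac{1}{-66541 + \left(\left(3 + 0\right) \left(-2\right) + I\right)^{2}} = \frac{1}{-66541 + \left(\left(3 + 0\right) \left(-2\right) + \frac{7}{115}\right)^{2}} = \frac{1}{-66541 + \left(3 \left(-2\right) + \frac{7}{115}\right)^{2}} = \frac{1}{-66541 + \left(-6 + \frac{7}{115}\right)^{2}} = \frac{1}{-66541 + \left(- \frac{683}{115}\right)^{2}} = \frac{1}{-66541 + \frac{466489}{13225}} = \frac{1}{- \frac{879538236}{13225}} = - \frac{13225}{879538236}$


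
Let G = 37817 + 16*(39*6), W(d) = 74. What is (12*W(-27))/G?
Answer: 888/41561 ≈ 0.021366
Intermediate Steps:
G = 41561 (G = 37817 + 16*234 = 37817 + 3744 = 41561)
(12*W(-27))/G = (12*74)/41561 = 888*(1/41561) = 888/41561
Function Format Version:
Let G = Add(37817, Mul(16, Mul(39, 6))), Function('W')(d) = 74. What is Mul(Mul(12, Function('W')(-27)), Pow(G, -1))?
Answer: Rational(888, 41561) ≈ 0.021366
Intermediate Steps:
G = 41561 (G = Add(37817, Mul(16, 234)) = Add(37817, 3744) = 41561)
Mul(Mul(12, Function('W')(-27)), Pow(G, -1)) = Mul(Mul(12, 74), Pow(41561, -1)) = Mul(888, Rational(1, 41561)) = Rational(888, 41561)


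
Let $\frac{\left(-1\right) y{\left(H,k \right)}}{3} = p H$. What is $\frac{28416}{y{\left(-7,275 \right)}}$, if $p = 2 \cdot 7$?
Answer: $\frac{4736}{49} \approx 96.653$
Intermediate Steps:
$p = 14$
$y{\left(H,k \right)} = - 42 H$ ($y{\left(H,k \right)} = - 3 \cdot 14 H = - 42 H$)
$\frac{28416}{y{\left(-7,275 \right)}} = \frac{28416}{\left(-42\right) \left(-7\right)} = \frac{28416}{294} = 28416 \cdot \frac{1}{294} = \frac{4736}{49}$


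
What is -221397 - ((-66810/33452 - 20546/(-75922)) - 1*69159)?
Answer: -96660242704261/634935686 ≈ -1.5224e+5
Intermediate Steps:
-221397 - ((-66810/33452 - 20546/(-75922)) - 1*69159) = -221397 - ((-66810*1/33452 - 20546*(-1/75922)) - 69159) = -221397 - ((-33405/16726 + 10273/37961) - 69159) = -221397 - (-1096261007/634935686 - 69159) = -221397 - 1*(-43912613369081/634935686) = -221397 + 43912613369081/634935686 = -96660242704261/634935686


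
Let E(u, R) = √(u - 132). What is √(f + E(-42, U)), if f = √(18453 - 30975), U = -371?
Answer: √I*√(√174 + √12522) ≈ 7.9086 + 7.9086*I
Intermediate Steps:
E(u, R) = √(-132 + u)
f = I*√12522 (f = √(-12522) = I*√12522 ≈ 111.9*I)
√(f + E(-42, U)) = √(I*√12522 + √(-132 - 42)) = √(I*√12522 + √(-174)) = √(I*√12522 + I*√174) = √(I*√174 + I*√12522)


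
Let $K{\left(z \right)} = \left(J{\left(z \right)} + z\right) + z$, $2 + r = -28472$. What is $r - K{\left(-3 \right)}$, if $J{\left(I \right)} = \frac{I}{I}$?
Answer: $-28469$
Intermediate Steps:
$J{\left(I \right)} = 1$
$r = -28474$ ($r = -2 - 28472 = -28474$)
$K{\left(z \right)} = 1 + 2 z$ ($K{\left(z \right)} = \left(1 + z\right) + z = 1 + 2 z$)
$r - K{\left(-3 \right)} = -28474 - \left(1 + 2 \left(-3\right)\right) = -28474 - \left(1 - 6\right) = -28474 - -5 = -28474 + 5 = -28469$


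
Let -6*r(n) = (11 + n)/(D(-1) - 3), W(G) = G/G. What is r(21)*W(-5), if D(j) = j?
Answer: 4/3 ≈ 1.3333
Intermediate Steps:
W(G) = 1
r(n) = 11/24 + n/24 (r(n) = -(11 + n)/(6*(-1 - 3)) = -(11 + n)/(6*(-4)) = -(11 + n)*(-1)/(6*4) = -(-11/4 - n/4)/6 = 11/24 + n/24)
r(21)*W(-5) = (11/24 + (1/24)*21)*1 = (11/24 + 7/8)*1 = (4/3)*1 = 4/3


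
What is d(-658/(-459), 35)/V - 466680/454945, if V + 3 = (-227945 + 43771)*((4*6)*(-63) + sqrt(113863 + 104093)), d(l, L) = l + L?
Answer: -1001814236380406662293887/976623043685482650698973 + 6159883604*sqrt(54489)/32200256416231060371 ≈ -1.0258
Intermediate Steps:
d(l, L) = L + l
V = 278471085 - 368348*sqrt(54489) (V = -3 + (-227945 + 43771)*((4*6)*(-63) + sqrt(113863 + 104093)) = -3 - 184174*(24*(-63) + sqrt(217956)) = -3 - 184174*(-1512 + 2*sqrt(54489)) = -3 + (278471088 - 368348*sqrt(54489)) = 278471085 - 368348*sqrt(54489) ≈ 1.9249e+8)
d(-658/(-459), 35)/V - 466680/454945 = (35 - 658/(-459))/(278471085 - 368348*sqrt(54489)) - 466680/454945 = (35 - 658*(-1/459))/(278471085 - 368348*sqrt(54489)) - 466680*1/454945 = (35 + 658/459)/(278471085 - 368348*sqrt(54489)) - 93336/90989 = 16723/(459*(278471085 - 368348*sqrt(54489))) - 93336/90989 = -93336/90989 + 16723/(459*(278471085 - 368348*sqrt(54489)))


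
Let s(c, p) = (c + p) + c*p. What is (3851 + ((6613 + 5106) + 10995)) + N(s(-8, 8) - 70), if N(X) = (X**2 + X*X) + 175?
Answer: 62652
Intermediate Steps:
s(c, p) = c + p + c*p
N(X) = 175 + 2*X**2 (N(X) = (X**2 + X**2) + 175 = 2*X**2 + 175 = 175 + 2*X**2)
(3851 + ((6613 + 5106) + 10995)) + N(s(-8, 8) - 70) = (3851 + ((6613 + 5106) + 10995)) + (175 + 2*((-8 + 8 - 8*8) - 70)**2) = (3851 + (11719 + 10995)) + (175 + 2*((-8 + 8 - 64) - 70)**2) = (3851 + 22714) + (175 + 2*(-64 - 70)**2) = 26565 + (175 + 2*(-134)**2) = 26565 + (175 + 2*17956) = 26565 + (175 + 35912) = 26565 + 36087 = 62652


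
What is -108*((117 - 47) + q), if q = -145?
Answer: 8100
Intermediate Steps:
-108*((117 - 47) + q) = -108*((117 - 47) - 145) = -108*(70 - 145) = -108*(-75) = 8100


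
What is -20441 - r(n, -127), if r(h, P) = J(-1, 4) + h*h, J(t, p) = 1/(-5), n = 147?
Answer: -210249/5 ≈ -42050.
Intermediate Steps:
J(t, p) = -⅕
r(h, P) = -⅕ + h² (r(h, P) = -⅕ + h*h = -⅕ + h²)
-20441 - r(n, -127) = -20441 - (-⅕ + 147²) = -20441 - (-⅕ + 21609) = -20441 - 1*108044/5 = -20441 - 108044/5 = -210249/5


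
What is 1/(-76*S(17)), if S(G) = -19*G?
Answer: 1/24548 ≈ 4.0737e-5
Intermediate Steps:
1/(-76*S(17)) = 1/(-(-1444)*17) = 1/(-76*(-323)) = 1/24548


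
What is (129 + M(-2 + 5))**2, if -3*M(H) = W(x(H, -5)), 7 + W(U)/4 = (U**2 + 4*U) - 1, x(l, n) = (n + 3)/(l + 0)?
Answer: 14830201/729 ≈ 20343.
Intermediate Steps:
x(l, n) = (3 + n)/l
W(U) = -32 + 4*U**2 + 16*U (W(U) = -28 + 4*((U**2 + 4*U) - 1) = -28 + 4*(-1 + U**2 + 4*U) = -28 + (-4 + 4*U**2 + 16*U) = -32 + 4*U**2 + 16*U)
M(H) = 32/3 - 16/(3*H**2) + 32/(3*H) (M(H) = -(-32 + 4*((3 - 5)/H)**2 + 16*((3 - 5)/H))/3 = -(-32 + 4*(-2/H)**2 + 16*(-2/H))/3 = -(-32 + 4*(4/H**2) - 32/H)/3 = -(-32 + 16/H**2 - 32/H)/3 = -(-32 - 32/H + 16/H**2)/3 = 32/3 - 16/(3*H**2) + 32/(3*H))
(129 + M(-2 + 5))**2 = (129 + 16*(-1 + 2*(-2 + 5) + 2*(-2 + 5)**2)/(3*(-2 + 5)**2))**2 = (129 + (16/3)*(-1 + 2*3 + 2*3**2)/3**2)**2 = (129 + (16/3)*(1/9)*(-1 + 6 + 2*9))**2 = (129 + (16/3)*(1/9)*(-1 + 6 + 18))**2 = (129 + (16/3)*(1/9)*23)**2 = (129 + 368/27)**2 = (3851/27)**2 = 14830201/729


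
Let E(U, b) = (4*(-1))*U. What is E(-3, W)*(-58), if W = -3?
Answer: -696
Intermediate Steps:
E(U, b) = -4*U
E(-3, W)*(-58) = -4*(-3)*(-58) = 12*(-58) = -696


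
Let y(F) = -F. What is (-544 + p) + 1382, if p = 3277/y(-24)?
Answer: 23389/24 ≈ 974.54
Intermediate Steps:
p = 3277/24 (p = 3277/((-1*(-24))) = 3277/24 ≈ 136.54)
(-544 + p) + 1382 = (-544 + 3277/24) + 1382 = -9779/24 + 1382 = 23389/24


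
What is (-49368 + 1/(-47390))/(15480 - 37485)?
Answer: 2339549521/1042816950 ≈ 2.2435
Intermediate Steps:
(-49368 + 1/(-47390))/(15480 - 37485) = (-49368 - 1/47390)/(-22005) = -2339549521/47390*(-1/22005) = 2339549521/1042816950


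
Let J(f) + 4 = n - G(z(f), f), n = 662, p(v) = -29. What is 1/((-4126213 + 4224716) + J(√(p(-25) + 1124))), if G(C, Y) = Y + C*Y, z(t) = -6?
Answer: 99161/9832876546 - 5*√1095/9832876546 ≈ 1.0068e-5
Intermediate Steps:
J(f) = 658 + 5*f (J(f) = -4 + (662 - f*(1 - 6)) = -4 + (662 - f*(-5)) = -4 + (662 - (-5)*f) = -4 + (662 + 5*f) = 658 + 5*f)
1/((-4126213 + 4224716) + J(√(p(-25) + 1124))) = 1/((-4126213 + 4224716) + (658 + 5*√(-29 + 1124))) = 1/(98503 + (658 + 5*√1095)) = 1/(99161 + 5*√1095)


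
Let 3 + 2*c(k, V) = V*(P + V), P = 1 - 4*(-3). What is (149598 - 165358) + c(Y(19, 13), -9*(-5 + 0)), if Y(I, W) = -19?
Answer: -28913/2 ≈ -14457.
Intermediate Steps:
P = 13 (P = 1 + 12 = 13)
c(k, V) = -3/2 + V*(13 + V)/2 (c(k, V) = -3/2 + (V*(13 + V))/2 = -3/2 + V*(13 + V)/2)
(149598 - 165358) + c(Y(19, 13), -9*(-5 + 0)) = (149598 - 165358) + (-3/2 + (-9*(-5 + 0))**2/2 + 13*(-9*(-5 + 0))/2) = -15760 + (-3/2 + (-9*(-5))**2/2 + 13*(-9*(-5))/2) = -15760 + (-3/2 + (1/2)*45**2 + (13/2)*45) = -15760 + (-3/2 + (1/2)*2025 + 585/2) = -15760 + (-3/2 + 2025/2 + 585/2) = -15760 + 2607/2 = -28913/2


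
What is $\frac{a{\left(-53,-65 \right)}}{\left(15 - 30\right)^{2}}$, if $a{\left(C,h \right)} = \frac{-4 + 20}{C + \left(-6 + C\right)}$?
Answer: $- \frac{1}{1575} \approx -0.00063492$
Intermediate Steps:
$a{\left(C,h \right)} = \frac{16}{-6 + 2 C}$
$\frac{a{\left(-53,-65 \right)}}{\left(15 - 30\right)^{2}} = \frac{8 \frac{1}{-3 - 53}}{\left(15 - 30\right)^{2}} = \frac{8 \frac{1}{-56}}{\left(-15\right)^{2}} = \frac{8 \left(- \frac{1}{56}\right)}{225} = \left(- \frac{1}{7}\right) \frac{1}{225} = - \frac{1}{1575}$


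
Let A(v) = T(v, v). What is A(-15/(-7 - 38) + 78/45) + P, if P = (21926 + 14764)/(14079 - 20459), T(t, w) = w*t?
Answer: -212407/143550 ≈ -1.4797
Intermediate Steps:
T(t, w) = t*w
P = -3669/638 (P = 36690/(-6380) = 36690*(-1/6380) = -3669/638 ≈ -5.7508)
A(v) = v² (A(v) = v*v = v²)
A(-15/(-7 - 38) + 78/45) + P = (-15/(-7 - 38) + 78/45)² - 3669/638 = (-15/(-45) + 78*(1/45))² - 3669/638 = (-15*(-1/45) + 26/15)² - 3669/638 = (⅓ + 26/15)² - 3669/638 = (31/15)² - 3669/638 = 961/225 - 3669/638 = -212407/143550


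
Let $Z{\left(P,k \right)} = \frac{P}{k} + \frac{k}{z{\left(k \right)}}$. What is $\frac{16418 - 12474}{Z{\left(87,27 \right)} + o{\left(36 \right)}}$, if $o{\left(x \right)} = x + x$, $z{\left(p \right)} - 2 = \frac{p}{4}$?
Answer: $\frac{73080}{1451} \approx 50.365$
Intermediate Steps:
$z{\left(p \right)} = 2 + \frac{p}{4}$
$o{\left(x \right)} = 2 x$
$Z{\left(P,k \right)} = \frac{P}{k} + \frac{k}{2 + \frac{k}{4}}$
$\frac{16418 - 12474}{Z{\left(87,27 \right)} + o{\left(36 \right)}} = \frac{16418 - 12474}{\frac{4 \cdot 27^{2} + 87 \left(8 + 27\right)}{27 \left(8 + 27\right)} + 2 \cdot 36} = \frac{3944}{\frac{4 \cdot 729 + 87 \cdot 35}{27 \cdot 35} + 72} = \frac{3944}{\frac{1}{27} \cdot \frac{1}{35} \left(2916 + 3045\right) + 72} = \frac{3944}{\frac{1}{27} \cdot \frac{1}{35} \cdot 5961 + 72} = \frac{3944}{\frac{1987}{315} + 72} = \frac{3944}{\frac{24667}{315}} = 3944 \cdot \frac{315}{24667} = \frac{73080}{1451}$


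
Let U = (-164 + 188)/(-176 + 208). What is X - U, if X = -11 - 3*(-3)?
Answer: -11/4 ≈ -2.7500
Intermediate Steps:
X = -2 (X = -11 + 9 = -2)
U = 3/4 (U = 24/32 = 24*(1/32) = 3/4 ≈ 0.75000)
X - U = -2 - 1*3/4 = -2 - 3/4 = -11/4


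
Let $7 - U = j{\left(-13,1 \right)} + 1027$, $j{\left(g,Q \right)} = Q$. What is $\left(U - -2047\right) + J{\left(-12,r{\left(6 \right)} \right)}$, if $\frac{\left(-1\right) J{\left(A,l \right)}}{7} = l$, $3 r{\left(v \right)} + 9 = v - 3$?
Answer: $1040$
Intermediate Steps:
$r{\left(v \right)} = -4 + \frac{v}{3}$ ($r{\left(v \right)} = -3 + \frac{v - 3}{3} = -3 + \frac{-3 + v}{3} = -3 + \left(-1 + \frac{v}{3}\right) = -4 + \frac{v}{3}$)
$J{\left(A,l \right)} = - 7 l$
$U = -1021$ ($U = 7 - \left(1 + 1027\right) = 7 - 1028 = -1021$)
$\left(U - -2047\right) + J{\left(-12,r{\left(6 \right)} \right)} = \left(-1021 - -2047\right) - 7 \left(-4 + \frac{1}{3} \cdot 6\right) = \left(-1021 + 2047\right) - 7 \left(-4 + 2\right) = 1026 - -14 = 1026 + 14 = 1040$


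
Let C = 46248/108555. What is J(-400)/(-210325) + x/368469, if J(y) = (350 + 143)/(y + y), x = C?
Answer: 1833418037429/448683824343780000 ≈ 4.0862e-6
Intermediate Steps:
C = 15416/36185 (C = 46248*(1/108555) = 15416/36185 ≈ 0.42603)
x = 15416/36185 ≈ 0.42603
J(y) = 493/(2*y) (J(y) = 493/((2*y)) = 493*(1/(2*y)) = 493/(2*y))
J(-400)/(-210325) + x/368469 = ((493/2)/(-400))/(-210325) + (15416/36185)/368469 = ((493/2)*(-1/400))*(-1/210325) + (15416/36185)*(1/368469) = -493/800*(-1/210325) + 15416/13333050765 = 493/168260000 + 15416/13333050765 = 1833418037429/448683824343780000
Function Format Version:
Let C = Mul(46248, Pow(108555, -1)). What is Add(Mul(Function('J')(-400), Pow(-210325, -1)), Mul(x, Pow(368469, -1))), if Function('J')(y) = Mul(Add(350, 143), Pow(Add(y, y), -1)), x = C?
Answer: Rational(1833418037429, 448683824343780000) ≈ 4.0862e-6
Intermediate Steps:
C = Rational(15416, 36185) (C = Mul(46248, Rational(1, 108555)) = Rational(15416, 36185) ≈ 0.42603)
x = Rational(15416, 36185) ≈ 0.42603
Function('J')(y) = Mul(Rational(493, 2), Pow(y, -1)) (Function('J')(y) = Mul(493, Pow(Mul(2, y), -1)) = Mul(493, Mul(Rational(1, 2), Pow(y, -1))) = Mul(Rational(493, 2), Pow(y, -1)))
Add(Mul(Function('J')(-400), Pow(-210325, -1)), Mul(x, Pow(368469, -1))) = Add(Mul(Mul(Rational(493, 2), Pow(-400, -1)), Pow(-210325, -1)), Mul(Rational(15416, 36185), Pow(368469, -1))) = Add(Mul(Mul(Rational(493, 2), Rational(-1, 400)), Rational(-1, 210325)), Mul(Rational(15416, 36185), Rational(1, 368469))) = Add(Mul(Rational(-493, 800), Rational(-1, 210325)), Rational(15416, 13333050765)) = Add(Rational(493, 168260000), Rational(15416, 13333050765)) = Rational(1833418037429, 448683824343780000)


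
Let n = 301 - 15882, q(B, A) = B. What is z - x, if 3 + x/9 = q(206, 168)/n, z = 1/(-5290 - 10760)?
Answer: 6781767469/250075050 ≈ 27.119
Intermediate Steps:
z = -1/16050 (z = 1/(-16050) = -1/16050 ≈ -6.2305e-5)
n = -15581
x = -422541/15581 (x = -27 + 9*(206/(-15581)) = -27 + 9*(206*(-1/15581)) = -27 + 9*(-206/15581) = -27 - 1854/15581 = -422541/15581 ≈ -27.119)
z - x = -1/16050 - 1*(-422541/15581) = -1/16050 + 422541/15581 = 6781767469/250075050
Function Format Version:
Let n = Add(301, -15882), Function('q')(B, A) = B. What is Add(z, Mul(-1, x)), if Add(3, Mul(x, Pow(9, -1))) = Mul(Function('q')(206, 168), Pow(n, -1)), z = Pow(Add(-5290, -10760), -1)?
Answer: Rational(6781767469, 250075050) ≈ 27.119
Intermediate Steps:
z = Rational(-1, 16050) (z = Pow(-16050, -1) = Rational(-1, 16050) ≈ -6.2305e-5)
n = -15581
x = Rational(-422541, 15581) (x = Add(-27, Mul(9, Mul(206, Pow(-15581, -1)))) = Add(-27, Mul(9, Mul(206, Rational(-1, 15581)))) = Add(-27, Mul(9, Rational(-206, 15581))) = Add(-27, Rational(-1854, 15581)) = Rational(-422541, 15581) ≈ -27.119)
Add(z, Mul(-1, x)) = Add(Rational(-1, 16050), Mul(-1, Rational(-422541, 15581))) = Add(Rational(-1, 16050), Rational(422541, 15581)) = Rational(6781767469, 250075050)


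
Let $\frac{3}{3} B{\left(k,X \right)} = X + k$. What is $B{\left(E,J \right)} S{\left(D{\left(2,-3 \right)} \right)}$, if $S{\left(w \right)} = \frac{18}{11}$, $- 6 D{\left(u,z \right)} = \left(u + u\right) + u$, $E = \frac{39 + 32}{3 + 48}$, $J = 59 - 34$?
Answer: $\frac{8076}{187} \approx 43.187$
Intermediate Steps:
$J = 25$ ($J = 59 - 34 = 25$)
$E = \frac{71}{51} \approx 1.3922$
$B{\left(k,X \right)} = X + k$
$D{\left(u,z \right)} = - \frac{u}{2}$ ($D{\left(u,z \right)} = - \frac{\left(u + u\right) + u}{6} = - \frac{2 u + u}{6} = - \frac{3 u}{6} = - \frac{u}{2}$)
$S{\left(w \right)} = \frac{18}{11}$ ($S{\left(w \right)} = 18 \cdot \frac{1}{11} = \frac{18}{11}$)
$B{\left(E,J \right)} S{\left(D{\left(2,-3 \right)} \right)} = \left(25 + \frac{71}{51}\right) \frac{18}{11} = \frac{1346}{51} \cdot \frac{18}{11} = \frac{8076}{187}$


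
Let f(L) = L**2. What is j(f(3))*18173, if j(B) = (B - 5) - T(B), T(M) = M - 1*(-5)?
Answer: -181730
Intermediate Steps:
T(M) = 5 + M (T(M) = M + 5 = 5 + M)
j(B) = -10 (j(B) = (B - 5) - (5 + B) = (-5 + B) + (-5 - B) = -10)
j(f(3))*18173 = -10*18173 = -181730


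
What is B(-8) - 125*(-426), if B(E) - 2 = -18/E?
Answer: 213017/4 ≈ 53254.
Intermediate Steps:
B(E) = 2 - 18/E
B(-8) - 125*(-426) = (2 - 18/(-8)) - 125*(-426) = (2 - 18*(-⅛)) + 53250 = (2 + 9/4) + 53250 = 17/4 + 53250 = 213017/4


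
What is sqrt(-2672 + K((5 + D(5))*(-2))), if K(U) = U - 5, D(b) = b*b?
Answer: I*sqrt(2737) ≈ 52.316*I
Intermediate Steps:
D(b) = b**2
K(U) = -5 + U
sqrt(-2672 + K((5 + D(5))*(-2))) = sqrt(-2672 + (-5 + (5 + 5**2)*(-2))) = sqrt(-2672 + (-5 + (5 + 25)*(-2))) = sqrt(-2672 + (-5 + 30*(-2))) = sqrt(-2672 + (-5 - 60)) = sqrt(-2672 - 65) = sqrt(-2737) = I*sqrt(2737)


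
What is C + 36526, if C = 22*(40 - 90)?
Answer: 35426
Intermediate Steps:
C = -1100 (C = 22*(-50) = -1100)
C + 36526 = -1100 + 36526 = 35426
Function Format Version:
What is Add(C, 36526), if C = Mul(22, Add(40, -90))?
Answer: 35426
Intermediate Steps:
C = -1100 (C = Mul(22, -50) = -1100)
Add(C, 36526) = Add(-1100, 36526) = 35426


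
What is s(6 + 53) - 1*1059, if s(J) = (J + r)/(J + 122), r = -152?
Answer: -191772/181 ≈ -1059.5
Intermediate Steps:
s(J) = (-152 + J)/(122 + J) (s(J) = (J - 152)/(J + 122) = (-152 + J)/(122 + J))
s(6 + 53) - 1*1059 = (-152 + (6 + 53))/(122 + (6 + 53)) - 1*1059 = (-152 + 59)/(122 + 59) - 1059 = -93/181 - 1059 = -191772/181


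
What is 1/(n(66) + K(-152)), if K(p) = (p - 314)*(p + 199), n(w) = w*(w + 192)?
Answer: -1/4874 ≈ -0.00020517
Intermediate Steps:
n(w) = w*(192 + w)
K(p) = (-314 + p)*(199 + p)
1/(n(66) + K(-152)) = 1/(66*(192 + 66) + (-62486 + (-152)² - 115*(-152))) = 1/(66*258 + (-62486 + 23104 + 17480)) = 1/(17028 - 21902) = 1/(-4874) = -1/4874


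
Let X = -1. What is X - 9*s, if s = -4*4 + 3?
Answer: 116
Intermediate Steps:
s = -13 (s = -16 + 3 = -13)
X - 9*s = -1 - 9*(-13) = -1 + 117 = 116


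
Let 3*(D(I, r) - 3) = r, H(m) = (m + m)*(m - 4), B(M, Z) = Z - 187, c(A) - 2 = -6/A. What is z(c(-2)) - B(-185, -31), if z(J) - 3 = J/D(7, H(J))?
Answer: 4214/19 ≈ 221.79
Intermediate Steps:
c(A) = 2 - 6/A
B(M, Z) = -187 + Z
H(m) = 2*m*(-4 + m) (H(m) = (2*m)*(-4 + m) = 2*m*(-4 + m))
D(I, r) = 3 + r/3
z(J) = 3 + J/(3 + 2*J*(-4 + J)/3) (z(J) = 3 + J/(3 + (2*J*(-4 + J))/3) = 3 + J/(3 + 2*J*(-4 + J)/3))
z(c(-2)) - B(-185, -31) = 3*(9 + (2 - 6/(-2)) + 2*(2 - 6/(-2))*(-4 + (2 - 6/(-2))))/(9 + 2*(2 - 6/(-2))*(-4 + (2 - 6/(-2)))) - (-187 - 31) = 3*(9 + (2 - 6*(-1/2)) + 2*(2 - 6*(-1/2))*(-4 + (2 - 6*(-1/2))))/(9 + 2*(2 - 6*(-1/2))*(-4 + (2 - 6*(-1/2)))) - 1*(-218) = 3*(9 + (2 + 3) + 2*(2 + 3)*(-4 + (2 + 3)))/(9 + 2*(2 + 3)*(-4 + (2 + 3))) + 218 = 3*(9 + 5 + 2*5*(-4 + 5))/(9 + 2*5*(-4 + 5)) + 218 = 3*(9 + 5 + 2*5*1)/(9 + 2*5*1) + 218 = 3*(9 + 5 + 10)/(9 + 10) + 218 = 3*24/19 + 218 = 3*(1/19)*24 + 218 = 72/19 + 218 = 4214/19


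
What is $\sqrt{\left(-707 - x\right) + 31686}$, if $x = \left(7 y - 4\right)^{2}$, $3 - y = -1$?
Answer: $\sqrt{30403} \approx 174.36$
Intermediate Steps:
$y = 4$ ($y = 3 - -1 = 3 + 1 = 4$)
$x = 576$ ($x = \left(7 \cdot 4 - 4\right)^{2} = \left(28 - 4\right)^{2} = 24^{2} = 576$)
$\sqrt{\left(-707 - x\right) + 31686} = \sqrt{\left(-707 - 576\right) + 31686} = \sqrt{-1283 + 31686} = \sqrt{30403}$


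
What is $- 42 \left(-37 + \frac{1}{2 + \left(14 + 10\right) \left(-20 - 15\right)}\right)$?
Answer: $\frac{651147}{419} \approx 1554.1$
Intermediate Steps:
$- 42 \left(-37 + \frac{1}{2 + \left(14 + 10\right) \left(-20 - 15\right)}\right) = - 42 \left(-37 + \frac{1}{2 + 24 \left(-35\right)}\right) = - 42 \left(-37 + \frac{1}{2 - 840}\right) = - 42 \left(-37 + \frac{1}{-838}\right) = - 42 \left(-37 - \frac{1}{838}\right) = \left(-42\right) \left(- \frac{31007}{838}\right) = \frac{651147}{419}$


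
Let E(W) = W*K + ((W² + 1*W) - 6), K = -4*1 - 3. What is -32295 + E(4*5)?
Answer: -32021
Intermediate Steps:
K = -7 (K = -4 - 3 = -7)
E(W) = -6 + W² - 6*W (E(W) = W*(-7) + ((W² + 1*W) - 6) = -7*W + ((W² + W) - 6) = -7*W + ((W + W²) - 6) = -7*W + (-6 + W + W²) = -6 + W² - 6*W)
-32295 + E(4*5) = -32295 + (-6 + (4*5)² - 24*5) = -32295 + (-6 + 20² - 6*20) = -32295 + (-6 + 400 - 120) = -32295 + 274 = -32021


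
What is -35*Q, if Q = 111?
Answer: -3885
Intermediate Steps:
-35*Q = -35*111 = -3885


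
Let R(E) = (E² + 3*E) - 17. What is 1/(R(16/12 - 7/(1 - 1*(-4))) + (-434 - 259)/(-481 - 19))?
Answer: -4500/71143 ≈ -0.063253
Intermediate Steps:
R(E) = -17 + E² + 3*E
1/(R(16/12 - 7/(1 - 1*(-4))) + (-434 - 259)/(-481 - 19)) = 1/((-17 + (16/12 - 7/(1 - 1*(-4)))² + 3*(16/12 - 7/(1 - 1*(-4)))) + (-434 - 259)/(-481 - 19)) = 1/((-17 + (16*(1/12) - 7/(1 + 4))² + 3*(16*(1/12) - 7/(1 + 4))) - 693/(-500)) = 1/((-17 + (4/3 - 7/5)² + 3*(4/3 - 7/5)) - 693*(-1/500)) = 1/((-17 + (4/3 - 7*⅕)² + 3*(4/3 - 7*⅕)) + 693/500) = 1/((-17 + (4/3 - 7/5)² + 3*(4/3 - 7/5)) + 693/500) = 1/((-17 + (-1/15)² + 3*(-1/15)) + 693/500) = 1/((-17 + 1/225 - ⅕) + 693/500) = 1/(-3869/225 + 693/500) = 1/(-71143/4500) = -4500/71143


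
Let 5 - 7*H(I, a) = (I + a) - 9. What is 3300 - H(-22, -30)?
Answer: 23034/7 ≈ 3290.6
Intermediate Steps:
H(I, a) = 2 - I/7 - a/7 (H(I, a) = 5/7 - ((I + a) - 9)/7 = 5/7 - (-9 + I + a)/7 = 5/7 + (9/7 - I/7 - a/7) = 2 - I/7 - a/7)
3300 - H(-22, -30) = 3300 - (2 - 1/7*(-22) - 1/7*(-30)) = 3300 - (2 + 22/7 + 30/7) = 3300 - 1*66/7 = 3300 - 66/7 = 23034/7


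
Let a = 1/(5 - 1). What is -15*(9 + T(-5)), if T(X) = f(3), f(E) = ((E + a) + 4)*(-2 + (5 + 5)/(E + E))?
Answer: -395/4 ≈ -98.750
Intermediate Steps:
a = ¼ (a = 1/4 = ¼ ≈ 0.25000)
f(E) = (-2 + 5/E)*(17/4 + E) (f(E) = ((E + ¼) + 4)*(-2 + (5 + 5)/(E + E)) = ((¼ + E) + 4)*(-2 + 10/((2*E))) = (17/4 + E)*(-2 + 10*(1/(2*E))) = (17/4 + E)*(-2 + 5/E) = (-2 + 5/E)*(17/4 + E))
T(X) = -29/12 (T(X) = -7/2 - 2*3 + (85/4)/3 = -7/2 - 6 + (85/4)*(⅓) = -7/2 - 6 + 85/12 = -29/12)
-15*(9 + T(-5)) = -15*(9 - 29/12) = -15*79/12 = -395/4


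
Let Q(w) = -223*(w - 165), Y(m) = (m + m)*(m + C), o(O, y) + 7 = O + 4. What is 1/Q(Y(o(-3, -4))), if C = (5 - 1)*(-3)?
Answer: -1/11373 ≈ -8.7928e-5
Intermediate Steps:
o(O, y) = -3 + O (o(O, y) = -7 + (O + 4) = -7 + (4 + O) = -3 + O)
C = -12 (C = 4*(-3) = -12)
Y(m) = 2*m*(-12 + m) (Y(m) = (m + m)*(m - 12) = (2*m)*(-12 + m) = 2*m*(-12 + m))
Q(w) = 36795 - 223*w (Q(w) = -223*(-165 + w) = 36795 - 223*w)
1/Q(Y(o(-3, -4))) = 1/(36795 - 446*(-3 - 3)*(-12 + (-3 - 3))) = 1/(36795 - 446*(-6)*(-12 - 6)) = 1/(36795 - 446*(-6)*(-18)) = 1/(36795 - 223*216) = 1/(36795 - 48168) = 1/(-11373) = -1/11373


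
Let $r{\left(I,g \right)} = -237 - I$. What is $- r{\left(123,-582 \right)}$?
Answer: $360$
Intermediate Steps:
$- r{\left(123,-582 \right)} = - (-237 - 123) = \left(-1\right) \left(-360\right) = 360$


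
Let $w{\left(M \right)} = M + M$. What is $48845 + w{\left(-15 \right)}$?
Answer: $48815$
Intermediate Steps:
$w{\left(M \right)} = 2 M$
$48845 + w{\left(-15 \right)} = 48845 + 2 \left(-15\right) = 48845 - 30 = 48815$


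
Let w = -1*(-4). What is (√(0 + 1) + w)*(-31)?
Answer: -155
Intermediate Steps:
w = 4
(√(0 + 1) + w)*(-31) = (√(0 + 1) + 4)*(-31) = (√1 + 4)*(-31) = (1 + 4)*(-31) = 5*(-31) = -155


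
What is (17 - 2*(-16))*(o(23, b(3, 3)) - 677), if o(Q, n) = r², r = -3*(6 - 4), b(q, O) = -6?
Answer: -31409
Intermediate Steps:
r = -6 (r = -3*2 = -6)
o(Q, n) = 36 (o(Q, n) = (-6)² = 36)
(17 - 2*(-16))*(o(23, b(3, 3)) - 677) = (17 - 2*(-16))*(36 - 677) = (17 + 32)*(-641) = 49*(-641) = -31409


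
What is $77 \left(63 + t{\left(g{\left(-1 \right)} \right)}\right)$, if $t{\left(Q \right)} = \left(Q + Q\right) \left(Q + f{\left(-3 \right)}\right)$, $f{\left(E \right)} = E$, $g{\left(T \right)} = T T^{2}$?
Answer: $5467$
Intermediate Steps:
$g{\left(T \right)} = T^{3}$
$t{\left(Q \right)} = 2 Q \left(-3 + Q\right)$ ($t{\left(Q \right)} = \left(Q + Q\right) \left(Q - 3\right) = 2 Q \left(-3 + Q\right)$)
$77 \left(63 + t{\left(g{\left(-1 \right)} \right)}\right) = 77 \left(63 + 2 \left(-1\right)^{3} \left(-3 + \left(-1\right)^{3}\right)\right) = 77 \left(63 + 2 \left(-1\right) \left(-3 - 1\right)\right) = 77 \left(63 + 2 \left(-1\right) \left(-4\right)\right) = 77 \left(63 + 8\right) = 77 \cdot 71 = 5467$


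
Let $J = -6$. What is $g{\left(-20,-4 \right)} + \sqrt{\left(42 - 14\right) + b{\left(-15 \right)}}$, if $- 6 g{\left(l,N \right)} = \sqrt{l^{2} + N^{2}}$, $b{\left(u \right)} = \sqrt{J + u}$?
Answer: $\sqrt{28 + i \sqrt{21}} - \frac{2 \sqrt{26}}{3} \approx 1.9097 + 0.43158 i$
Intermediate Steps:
$b{\left(u \right)} = \sqrt{-6 + u}$
$g{\left(l,N \right)} = - \frac{\sqrt{N^{2} + l^{2}}}{6}$ ($g{\left(l,N \right)} = - \frac{\sqrt{l^{2} + N^{2}}}{6} = - \frac{\sqrt{N^{2} + l^{2}}}{6}$)
$g{\left(-20,-4 \right)} + \sqrt{\left(42 - 14\right) + b{\left(-15 \right)}} = - \frac{\sqrt{\left(-4\right)^{2} + \left(-20\right)^{2}}}{6} + \sqrt{\left(42 - 14\right) + \sqrt{-6 - 15}} = - \frac{\sqrt{16 + 400}}{6} + \sqrt{28 + \sqrt{-21}} = - \frac{\sqrt{416}}{6} + \sqrt{28 + i \sqrt{21}} = - \frac{4 \sqrt{26}}{6} + \sqrt{28 + i \sqrt{21}} = - \frac{2 \sqrt{26}}{3} + \sqrt{28 + i \sqrt{21}} = \sqrt{28 + i \sqrt{21}} - \frac{2 \sqrt{26}}{3}$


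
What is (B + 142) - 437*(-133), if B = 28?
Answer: 58291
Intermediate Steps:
(B + 142) - 437*(-133) = (28 + 142) - 437*(-133) = 170 + 58121 = 58291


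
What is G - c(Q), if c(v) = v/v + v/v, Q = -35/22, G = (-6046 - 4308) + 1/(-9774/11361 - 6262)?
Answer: -245617936699/23717452 ≈ -10356.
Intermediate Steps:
G = -245570501795/23717452 (G = -10354 + 1/(-9774*1/11361 - 6262) = -10354 + 1/(-3258/3787 - 6262) = -10354 + 1/(-23717452/3787) = -10354 - 3787/23717452 = -245570501795/23717452 ≈ -10354.)
Q = -35/22 (Q = -35*1/22 = -35/22 ≈ -1.5909)
c(v) = 2 (c(v) = 1 + 1 = 2)
G - c(Q) = -245570501795/23717452 - 1*2 = -245570501795/23717452 - 2 = -245617936699/23717452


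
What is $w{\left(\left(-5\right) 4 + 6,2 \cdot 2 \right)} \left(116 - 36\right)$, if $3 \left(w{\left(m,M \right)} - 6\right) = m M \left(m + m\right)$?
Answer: $\frac{126880}{3} \approx 42293.0$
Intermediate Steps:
$w{\left(m,M \right)} = 6 + \frac{2 M m^{2}}{3}$ ($w{\left(m,M \right)} = 6 + \frac{m M \left(m + m\right)}{3} = 6 + \frac{m M 2 m}{3} = 6 + \frac{m 2 M m}{3} = 6 + \frac{2 M m^{2}}{3}$)
$w{\left(\left(-5\right) 4 + 6,2 \cdot 2 \right)} \left(116 - 36\right) = \left(6 + \frac{2 \cdot 2 \cdot 2 \left(\left(-5\right) 4 + 6\right)^{2}}{3}\right) \left(116 - 36\right) = \left(6 + \frac{2}{3} \cdot 4 \left(-20 + 6\right)^{2}\right) 80 = \left(6 + \frac{2}{3} \cdot 4 \left(-14\right)^{2}\right) 80 = \left(6 + \frac{2}{3} \cdot 4 \cdot 196\right) 80 = \left(6 + \frac{1568}{3}\right) 80 = \frac{1586}{3} \cdot 80 = \frac{126880}{3}$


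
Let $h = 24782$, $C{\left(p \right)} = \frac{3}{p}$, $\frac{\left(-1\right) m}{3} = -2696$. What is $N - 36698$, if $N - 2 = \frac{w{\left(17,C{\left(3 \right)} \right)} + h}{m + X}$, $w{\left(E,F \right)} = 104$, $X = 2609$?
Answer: $- \frac{392512226}{10697} \approx -36694.0$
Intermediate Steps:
$m = 8088$ ($m = \left(-3\right) \left(-2696\right) = 8088$)
$N = \frac{46280}{10697}$ ($N = 2 + \frac{104 + 24782}{8088 + 2609} = 2 + \frac{24886}{10697} = \frac{46280}{10697} \approx 4.3264$)
$N - 36698 = \frac{46280}{10697} - 36698 = - \frac{392512226}{10697}$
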